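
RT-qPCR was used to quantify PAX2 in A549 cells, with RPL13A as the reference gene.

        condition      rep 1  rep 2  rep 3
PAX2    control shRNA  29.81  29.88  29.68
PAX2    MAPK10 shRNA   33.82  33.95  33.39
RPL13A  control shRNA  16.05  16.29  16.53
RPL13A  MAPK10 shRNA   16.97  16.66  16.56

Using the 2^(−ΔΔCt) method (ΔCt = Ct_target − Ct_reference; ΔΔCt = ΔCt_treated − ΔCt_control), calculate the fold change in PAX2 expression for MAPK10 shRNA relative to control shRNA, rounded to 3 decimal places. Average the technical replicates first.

Mean Ct: PAX2 control shRNA 29.790; PAX2 MAPK10 shRNA 33.720; RPL13A control shRNA 16.290; RPL13A MAPK10 shRNA 16.730
ΔCt(control shRNA) = 29.790 − 16.290 = 13.500
ΔCt(MAPK10 shRNA) = 33.720 − 16.730 = 16.990
ΔΔCt = 16.990 − 13.500 = 3.490
Fold change = 2^(−3.490) = 0.0890

0.089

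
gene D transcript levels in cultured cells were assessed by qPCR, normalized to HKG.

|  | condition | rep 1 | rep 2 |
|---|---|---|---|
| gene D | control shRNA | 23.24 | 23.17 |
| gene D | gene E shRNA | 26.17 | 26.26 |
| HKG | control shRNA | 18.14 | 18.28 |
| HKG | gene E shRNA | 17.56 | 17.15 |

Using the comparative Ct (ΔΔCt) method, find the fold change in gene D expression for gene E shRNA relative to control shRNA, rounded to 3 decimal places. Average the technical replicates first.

Mean Ct: gene D control shRNA 23.205; gene D gene E shRNA 26.215; HKG control shRNA 18.210; HKG gene E shRNA 17.355
ΔCt(control shRNA) = 23.205 − 18.210 = 4.995
ΔCt(gene E shRNA) = 26.215 − 17.355 = 8.860
ΔΔCt = 8.860 − 4.995 = 3.865
Fold change = 2^(−3.865) = 0.0686

0.069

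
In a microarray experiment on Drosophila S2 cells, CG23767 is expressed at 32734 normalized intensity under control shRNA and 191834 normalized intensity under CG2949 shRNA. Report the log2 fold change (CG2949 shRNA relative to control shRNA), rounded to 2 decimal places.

2.55

Fold change = 191834 / 32734 = 5.8604
log2(5.8604) = 2.551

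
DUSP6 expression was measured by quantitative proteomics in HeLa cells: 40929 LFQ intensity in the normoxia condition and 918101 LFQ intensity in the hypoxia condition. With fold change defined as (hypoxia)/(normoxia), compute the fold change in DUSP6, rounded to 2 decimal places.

Fold change = 918101 / 40929 = 22.432
DUSP6 is upregulated.

22.43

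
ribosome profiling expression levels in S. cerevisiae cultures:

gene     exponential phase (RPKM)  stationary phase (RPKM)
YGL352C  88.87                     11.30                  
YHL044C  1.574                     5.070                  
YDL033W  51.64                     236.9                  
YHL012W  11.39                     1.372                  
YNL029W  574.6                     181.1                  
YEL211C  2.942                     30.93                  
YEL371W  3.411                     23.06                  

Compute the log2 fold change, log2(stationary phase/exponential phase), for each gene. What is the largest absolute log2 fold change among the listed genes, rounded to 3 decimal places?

log2(11.30/88.87) = -2.975  (YGL352C)
log2(5.070/1.574) = 1.688  (YHL044C)
log2(236.9/51.64) = 2.198  (YDL033W)
log2(1.372/11.39) = -3.053  (YHL012W)
log2(181.1/574.6) = -1.666  (YNL029W)
log2(30.93/2.942) = 3.394  (YEL211C)
log2(23.06/3.411) = 2.757  (YEL371W)
The largest magnitude belongs to YEL211C.

3.394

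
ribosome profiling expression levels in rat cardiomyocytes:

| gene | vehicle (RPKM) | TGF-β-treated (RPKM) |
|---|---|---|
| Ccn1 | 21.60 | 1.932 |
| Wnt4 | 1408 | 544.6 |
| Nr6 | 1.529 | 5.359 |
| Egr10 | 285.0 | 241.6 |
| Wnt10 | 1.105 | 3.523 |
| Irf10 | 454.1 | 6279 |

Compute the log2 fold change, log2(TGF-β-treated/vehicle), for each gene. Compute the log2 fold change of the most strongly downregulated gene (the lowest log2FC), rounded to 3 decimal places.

-3.483

log2(1.932/21.60) = -3.483  (Ccn1)
log2(544.6/1408) = -1.370  (Wnt4)
log2(5.359/1.529) = 1.809  (Nr6)
log2(241.6/285.0) = -0.238  (Egr10)
log2(3.523/1.105) = 1.673  (Wnt10)
log2(6279/454.1) = 3.789  (Irf10)
Ccn1 is most strongly downregulated.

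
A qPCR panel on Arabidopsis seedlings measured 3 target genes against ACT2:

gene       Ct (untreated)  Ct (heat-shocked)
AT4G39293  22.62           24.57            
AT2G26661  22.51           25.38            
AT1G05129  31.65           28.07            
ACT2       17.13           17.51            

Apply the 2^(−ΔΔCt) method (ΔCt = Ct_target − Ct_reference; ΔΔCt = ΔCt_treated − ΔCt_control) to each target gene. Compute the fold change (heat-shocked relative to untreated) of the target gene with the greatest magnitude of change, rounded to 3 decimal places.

15.562

AT4G39293: ΔΔCt = (24.57−17.51) − (22.62−17.13) = 7.06 − 5.49 = 1.57; fold change = 2^-1.57 = 0.337
AT2G26661: ΔΔCt = (25.38−17.51) − (22.51−17.13) = 7.87 − 5.38 = 2.49; fold change = 2^-2.49 = 0.178
AT1G05129: ΔΔCt = (28.07−17.51) − (31.65−17.13) = 10.56 − 14.52 = -3.96; fold change = 2^3.96 = 15.562
AT1G05129 has the largest |ΔΔCt| = 3.96.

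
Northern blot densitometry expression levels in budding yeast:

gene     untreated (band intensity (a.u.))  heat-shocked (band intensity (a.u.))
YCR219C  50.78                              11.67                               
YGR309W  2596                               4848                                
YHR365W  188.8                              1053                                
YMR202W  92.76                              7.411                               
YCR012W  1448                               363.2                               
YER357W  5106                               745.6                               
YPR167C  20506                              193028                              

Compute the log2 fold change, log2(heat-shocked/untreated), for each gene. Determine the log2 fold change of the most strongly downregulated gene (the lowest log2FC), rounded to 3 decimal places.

-3.646

log2(11.67/50.78) = -2.121  (YCR219C)
log2(4848/2596) = 0.901  (YGR309W)
log2(1053/188.8) = 2.480  (YHR365W)
log2(7.411/92.76) = -3.646  (YMR202W)
log2(363.2/1448) = -1.995  (YCR012W)
log2(745.6/5106) = -2.776  (YER357W)
log2(193028/20506) = 3.235  (YPR167C)
YMR202W is most strongly downregulated.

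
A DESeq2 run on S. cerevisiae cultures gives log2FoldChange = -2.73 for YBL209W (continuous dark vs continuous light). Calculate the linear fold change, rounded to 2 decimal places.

0.15

Fold change = 2^(-2.73) = 0.151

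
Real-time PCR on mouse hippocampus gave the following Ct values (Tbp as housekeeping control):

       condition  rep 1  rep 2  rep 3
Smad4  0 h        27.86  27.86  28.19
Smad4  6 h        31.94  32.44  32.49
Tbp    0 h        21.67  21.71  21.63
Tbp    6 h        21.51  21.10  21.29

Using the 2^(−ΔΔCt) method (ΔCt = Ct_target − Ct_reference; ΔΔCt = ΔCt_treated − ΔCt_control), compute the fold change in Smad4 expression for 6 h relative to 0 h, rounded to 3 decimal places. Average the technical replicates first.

0.039

Mean Ct: Smad4 0 h 27.970; Smad4 6 h 32.290; Tbp 0 h 21.670; Tbp 6 h 21.300
ΔCt(0 h) = 27.970 − 21.670 = 6.300
ΔCt(6 h) = 32.290 − 21.300 = 10.990
ΔΔCt = 10.990 − 6.300 = 4.690
Fold change = 2^(−4.690) = 0.0387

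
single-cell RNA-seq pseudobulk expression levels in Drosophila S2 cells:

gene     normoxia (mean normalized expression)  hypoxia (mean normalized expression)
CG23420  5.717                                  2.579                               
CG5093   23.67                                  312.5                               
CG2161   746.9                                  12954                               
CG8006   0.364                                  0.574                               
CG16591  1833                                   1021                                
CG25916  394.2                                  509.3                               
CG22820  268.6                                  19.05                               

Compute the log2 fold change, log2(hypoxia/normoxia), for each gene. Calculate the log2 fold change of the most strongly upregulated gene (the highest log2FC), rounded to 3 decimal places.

log2(2.579/5.717) = -1.148  (CG23420)
log2(312.5/23.67) = 3.723  (CG5093)
log2(12954/746.9) = 4.116  (CG2161)
log2(0.574/0.364) = 0.657  (CG8006)
log2(1021/1833) = -0.844  (CG16591)
log2(509.3/394.2) = 0.370  (CG25916)
log2(19.05/268.6) = -3.818  (CG22820)
CG2161 is most strongly upregulated.

4.116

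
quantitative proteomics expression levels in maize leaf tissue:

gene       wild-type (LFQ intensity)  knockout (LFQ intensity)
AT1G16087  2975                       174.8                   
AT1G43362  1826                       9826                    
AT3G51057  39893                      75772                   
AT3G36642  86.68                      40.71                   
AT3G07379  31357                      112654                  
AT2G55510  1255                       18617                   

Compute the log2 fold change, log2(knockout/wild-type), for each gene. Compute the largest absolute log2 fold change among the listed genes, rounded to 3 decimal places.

4.089

log2(174.8/2975) = -4.089  (AT1G16087)
log2(9826/1826) = 2.428  (AT1G43362)
log2(75772/39893) = 0.926  (AT3G51057)
log2(40.71/86.68) = -1.090  (AT3G36642)
log2(112654/31357) = 1.845  (AT3G07379)
log2(18617/1255) = 3.891  (AT2G55510)
The largest magnitude belongs to AT1G16087.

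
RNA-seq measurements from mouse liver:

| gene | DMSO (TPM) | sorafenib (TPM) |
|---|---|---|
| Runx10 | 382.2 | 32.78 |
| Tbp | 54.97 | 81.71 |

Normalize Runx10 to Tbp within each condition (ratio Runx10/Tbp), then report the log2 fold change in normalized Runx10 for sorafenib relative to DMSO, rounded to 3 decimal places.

Runx10/Tbp (DMSO) = 382.2 / 54.97 = 6.9529
Runx10/Tbp (sorafenib) = 32.78 / 81.71 = 0.40117
Fold change = 0.40117 / 6.9529 = 0.0577
log2(0.0577) = -4.1153

-4.115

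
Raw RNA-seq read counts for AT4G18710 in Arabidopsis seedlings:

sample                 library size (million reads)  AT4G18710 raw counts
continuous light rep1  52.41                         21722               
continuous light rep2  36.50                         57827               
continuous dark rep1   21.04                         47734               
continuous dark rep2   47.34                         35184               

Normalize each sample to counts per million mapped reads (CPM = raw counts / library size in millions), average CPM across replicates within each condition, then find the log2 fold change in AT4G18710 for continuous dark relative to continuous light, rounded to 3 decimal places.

CPM(continuous light rep1) = 21722 / 52.41 = 414.4629
CPM(continuous light rep2) = 57827 / 36.50 = 1584.3014
CPM(continuous dark rep1) = 47734 / 21.04 = 2268.7262
CPM(continuous dark rep2) = 35184 / 47.34 = 743.2193
mean CPM(continuous light) = 999.3821; mean CPM(continuous dark) = 1505.9728
Fold change = 1505.9728 / 999.3821 = 1.50690
log2(1.50690) = 0.5916

0.592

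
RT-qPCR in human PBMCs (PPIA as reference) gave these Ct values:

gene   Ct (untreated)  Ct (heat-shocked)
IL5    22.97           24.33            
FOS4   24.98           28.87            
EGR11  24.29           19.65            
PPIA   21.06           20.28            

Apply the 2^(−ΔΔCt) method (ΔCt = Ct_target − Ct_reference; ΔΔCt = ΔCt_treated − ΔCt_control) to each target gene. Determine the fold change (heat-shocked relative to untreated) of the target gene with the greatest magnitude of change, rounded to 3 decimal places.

0.039

IL5: ΔΔCt = (24.33−20.28) − (22.97−21.06) = 4.05 − 1.91 = 2.14; fold change = 2^-2.14 = 0.227
FOS4: ΔΔCt = (28.87−20.28) − (24.98−21.06) = 8.59 − 3.92 = 4.67; fold change = 2^-4.67 = 0.039
EGR11: ΔΔCt = (19.65−20.28) − (24.29−21.06) = -0.63 − 3.23 = -3.86; fold change = 2^3.86 = 14.520
FOS4 has the largest |ΔΔCt| = 4.67.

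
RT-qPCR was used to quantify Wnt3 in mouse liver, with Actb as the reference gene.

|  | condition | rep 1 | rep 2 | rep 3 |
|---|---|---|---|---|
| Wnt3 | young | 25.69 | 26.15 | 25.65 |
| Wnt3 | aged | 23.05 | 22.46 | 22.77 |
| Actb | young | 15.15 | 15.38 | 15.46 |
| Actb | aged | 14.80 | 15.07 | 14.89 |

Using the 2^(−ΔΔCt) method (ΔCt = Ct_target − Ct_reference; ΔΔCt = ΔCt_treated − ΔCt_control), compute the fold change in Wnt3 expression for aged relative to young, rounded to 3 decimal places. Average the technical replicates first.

6.320

Mean Ct: Wnt3 young 25.830; Wnt3 aged 22.760; Actb young 15.330; Actb aged 14.920
ΔCt(young) = 25.830 − 15.330 = 10.500
ΔCt(aged) = 22.760 − 14.920 = 7.840
ΔΔCt = 7.840 − 10.500 = -2.660
Fold change = 2^(−(-2.660)) = 2^2.660 = 6.3203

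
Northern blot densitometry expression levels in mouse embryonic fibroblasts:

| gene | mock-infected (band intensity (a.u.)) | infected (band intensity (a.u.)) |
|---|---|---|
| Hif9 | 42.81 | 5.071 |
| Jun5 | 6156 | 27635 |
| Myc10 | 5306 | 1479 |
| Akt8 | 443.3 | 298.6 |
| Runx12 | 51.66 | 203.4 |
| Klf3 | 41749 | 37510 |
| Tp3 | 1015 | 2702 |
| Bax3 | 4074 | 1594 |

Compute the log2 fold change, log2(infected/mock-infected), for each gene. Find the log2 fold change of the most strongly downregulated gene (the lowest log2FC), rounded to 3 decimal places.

log2(5.071/42.81) = -3.078  (Hif9)
log2(27635/6156) = 2.166  (Jun5)
log2(1479/5306) = -1.843  (Myc10)
log2(298.6/443.3) = -0.570  (Akt8)
log2(203.4/51.66) = 1.977  (Runx12)
log2(37510/41749) = -0.154  (Klf3)
log2(2702/1015) = 1.413  (Tp3)
log2(1594/4074) = -1.354  (Bax3)
Hif9 is most strongly downregulated.

-3.078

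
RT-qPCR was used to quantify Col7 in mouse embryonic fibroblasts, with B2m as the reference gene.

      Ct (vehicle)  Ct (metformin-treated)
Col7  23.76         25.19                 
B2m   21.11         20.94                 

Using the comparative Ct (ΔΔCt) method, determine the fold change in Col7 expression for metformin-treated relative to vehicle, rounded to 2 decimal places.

ΔCt(vehicle) = 23.760 − 21.110 = 2.650
ΔCt(metformin-treated) = 25.190 − 20.940 = 4.250
ΔΔCt = 4.250 − 2.650 = 1.600
Fold change = 2^(−1.600) = 0.330

0.33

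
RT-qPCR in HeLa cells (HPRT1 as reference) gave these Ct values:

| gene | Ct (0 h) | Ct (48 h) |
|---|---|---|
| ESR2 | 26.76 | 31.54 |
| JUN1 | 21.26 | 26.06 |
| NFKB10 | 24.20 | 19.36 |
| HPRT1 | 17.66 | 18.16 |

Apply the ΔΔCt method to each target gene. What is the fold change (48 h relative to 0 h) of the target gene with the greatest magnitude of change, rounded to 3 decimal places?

40.504

ESR2: ΔΔCt = (31.54−18.16) − (26.76−17.66) = 13.38 − 9.10 = 4.28; fold change = 2^-4.28 = 0.051
JUN1: ΔΔCt = (26.06−18.16) − (21.26−17.66) = 7.90 − 3.60 = 4.30; fold change = 2^-4.30 = 0.051
NFKB10: ΔΔCt = (19.36−18.16) − (24.20−17.66) = 1.20 − 6.54 = -5.34; fold change = 2^5.34 = 40.504
NFKB10 has the largest |ΔΔCt| = 5.34.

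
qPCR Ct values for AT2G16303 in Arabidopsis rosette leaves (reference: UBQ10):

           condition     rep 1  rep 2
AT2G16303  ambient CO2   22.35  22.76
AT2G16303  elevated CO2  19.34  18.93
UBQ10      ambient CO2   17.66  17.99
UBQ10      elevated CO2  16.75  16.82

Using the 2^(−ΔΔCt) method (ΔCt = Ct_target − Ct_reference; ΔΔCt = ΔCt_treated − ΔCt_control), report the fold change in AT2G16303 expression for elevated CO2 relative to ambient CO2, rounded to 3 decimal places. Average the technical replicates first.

5.205

Mean Ct: AT2G16303 ambient CO2 22.555; AT2G16303 elevated CO2 19.135; UBQ10 ambient CO2 17.825; UBQ10 elevated CO2 16.785
ΔCt(ambient CO2) = 22.555 − 17.825 = 4.730
ΔCt(elevated CO2) = 19.135 − 16.785 = 2.350
ΔΔCt = 2.350 − 4.730 = -2.380
Fold change = 2^(−(-2.380)) = 2^2.380 = 5.2054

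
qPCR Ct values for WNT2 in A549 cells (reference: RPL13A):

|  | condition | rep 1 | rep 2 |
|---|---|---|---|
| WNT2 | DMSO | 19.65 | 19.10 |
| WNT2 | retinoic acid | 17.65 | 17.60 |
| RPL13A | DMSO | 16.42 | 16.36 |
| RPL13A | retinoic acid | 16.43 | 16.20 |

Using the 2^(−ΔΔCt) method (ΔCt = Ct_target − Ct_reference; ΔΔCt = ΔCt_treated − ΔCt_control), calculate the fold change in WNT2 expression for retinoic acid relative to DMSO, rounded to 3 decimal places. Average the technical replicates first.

3.193

Mean Ct: WNT2 DMSO 19.375; WNT2 retinoic acid 17.625; RPL13A DMSO 16.390; RPL13A retinoic acid 16.315
ΔCt(DMSO) = 19.375 − 16.390 = 2.985
ΔCt(retinoic acid) = 17.625 − 16.315 = 1.310
ΔΔCt = 1.310 − 2.985 = -1.675
Fold change = 2^(−(-1.675)) = 2^1.675 = 3.1932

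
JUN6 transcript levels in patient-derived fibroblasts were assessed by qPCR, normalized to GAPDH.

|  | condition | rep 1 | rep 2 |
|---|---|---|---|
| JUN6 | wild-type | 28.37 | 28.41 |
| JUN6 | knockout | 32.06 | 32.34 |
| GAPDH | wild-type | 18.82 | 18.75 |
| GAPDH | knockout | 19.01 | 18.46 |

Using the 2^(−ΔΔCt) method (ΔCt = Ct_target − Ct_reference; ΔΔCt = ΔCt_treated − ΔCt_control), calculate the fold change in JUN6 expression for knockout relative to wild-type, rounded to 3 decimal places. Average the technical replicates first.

Mean Ct: JUN6 wild-type 28.390; JUN6 knockout 32.200; GAPDH wild-type 18.785; GAPDH knockout 18.735
ΔCt(wild-type) = 28.390 − 18.785 = 9.605
ΔCt(knockout) = 32.200 − 18.735 = 13.465
ΔΔCt = 13.465 − 9.605 = 3.860
Fold change = 2^(−3.860) = 0.0689

0.069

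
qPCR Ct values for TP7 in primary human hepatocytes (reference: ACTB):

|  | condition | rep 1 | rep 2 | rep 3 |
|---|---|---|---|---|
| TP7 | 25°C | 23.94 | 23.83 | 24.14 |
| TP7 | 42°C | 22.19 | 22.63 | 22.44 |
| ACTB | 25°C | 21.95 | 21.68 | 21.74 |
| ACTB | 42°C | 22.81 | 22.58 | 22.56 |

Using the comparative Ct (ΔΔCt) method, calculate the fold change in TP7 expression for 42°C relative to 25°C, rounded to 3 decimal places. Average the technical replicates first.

5.315

Mean Ct: TP7 25°C 23.970; TP7 42°C 22.420; ACTB 25°C 21.790; ACTB 42°C 22.650
ΔCt(25°C) = 23.970 − 21.790 = 2.180
ΔCt(42°C) = 22.420 − 22.650 = -0.230
ΔΔCt = -0.230 − 2.180 = -2.410
Fold change = 2^(−(-2.410)) = 2^2.410 = 5.3147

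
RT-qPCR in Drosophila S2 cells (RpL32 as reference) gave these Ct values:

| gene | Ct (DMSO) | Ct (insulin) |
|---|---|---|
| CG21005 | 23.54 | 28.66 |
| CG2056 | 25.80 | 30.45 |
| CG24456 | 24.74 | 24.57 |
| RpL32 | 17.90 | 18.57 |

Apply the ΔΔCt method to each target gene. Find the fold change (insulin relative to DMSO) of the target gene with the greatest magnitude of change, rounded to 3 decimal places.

0.046

CG21005: ΔΔCt = (28.66−18.57) − (23.54−17.90) = 10.09 − 5.64 = 4.45; fold change = 2^-4.45 = 0.046
CG2056: ΔΔCt = (30.45−18.57) − (25.80−17.90) = 11.88 − 7.90 = 3.98; fold change = 2^-3.98 = 0.063
CG24456: ΔΔCt = (24.57−18.57) − (24.74−17.90) = 6.00 − 6.84 = -0.84; fold change = 2^0.84 = 1.790
CG21005 has the largest |ΔΔCt| = 4.45.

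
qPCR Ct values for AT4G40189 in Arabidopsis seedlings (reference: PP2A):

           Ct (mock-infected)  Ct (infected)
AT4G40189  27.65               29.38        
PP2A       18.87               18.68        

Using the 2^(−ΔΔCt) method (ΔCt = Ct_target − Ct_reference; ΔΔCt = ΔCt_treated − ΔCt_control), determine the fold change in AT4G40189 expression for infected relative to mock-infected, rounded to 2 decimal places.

0.26

ΔCt(mock-infected) = 27.650 − 18.870 = 8.780
ΔCt(infected) = 29.380 − 18.680 = 10.700
ΔΔCt = 10.700 − 8.780 = 1.920
Fold change = 2^(−1.920) = 0.264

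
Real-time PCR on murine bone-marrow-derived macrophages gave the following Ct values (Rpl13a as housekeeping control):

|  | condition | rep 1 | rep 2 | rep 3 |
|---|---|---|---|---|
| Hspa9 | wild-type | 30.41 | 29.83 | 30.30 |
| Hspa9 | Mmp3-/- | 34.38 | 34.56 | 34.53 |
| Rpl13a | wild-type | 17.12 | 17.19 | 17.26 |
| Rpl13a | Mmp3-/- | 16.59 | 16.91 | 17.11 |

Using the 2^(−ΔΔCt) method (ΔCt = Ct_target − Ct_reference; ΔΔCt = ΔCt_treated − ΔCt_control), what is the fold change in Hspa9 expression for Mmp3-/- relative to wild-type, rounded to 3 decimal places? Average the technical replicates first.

Mean Ct: Hspa9 wild-type 30.180; Hspa9 Mmp3-/- 34.490; Rpl13a wild-type 17.190; Rpl13a Mmp3-/- 16.870
ΔCt(wild-type) = 30.180 − 17.190 = 12.990
ΔCt(Mmp3-/-) = 34.490 − 16.870 = 17.620
ΔΔCt = 17.620 − 12.990 = 4.630
Fold change = 2^(−4.630) = 0.0404

0.040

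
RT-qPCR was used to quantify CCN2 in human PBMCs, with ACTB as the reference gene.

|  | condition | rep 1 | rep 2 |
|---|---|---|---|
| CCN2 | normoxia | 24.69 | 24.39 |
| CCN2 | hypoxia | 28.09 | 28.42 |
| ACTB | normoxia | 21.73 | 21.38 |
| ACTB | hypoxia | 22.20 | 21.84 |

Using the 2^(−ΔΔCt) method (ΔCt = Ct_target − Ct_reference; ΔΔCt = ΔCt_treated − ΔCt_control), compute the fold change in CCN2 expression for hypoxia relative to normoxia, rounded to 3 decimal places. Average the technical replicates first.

0.105

Mean Ct: CCN2 normoxia 24.540; CCN2 hypoxia 28.255; ACTB normoxia 21.555; ACTB hypoxia 22.020
ΔCt(normoxia) = 24.540 − 21.555 = 2.985
ΔCt(hypoxia) = 28.255 − 22.020 = 6.235
ΔΔCt = 6.235 − 2.985 = 3.250
Fold change = 2^(−3.250) = 0.1051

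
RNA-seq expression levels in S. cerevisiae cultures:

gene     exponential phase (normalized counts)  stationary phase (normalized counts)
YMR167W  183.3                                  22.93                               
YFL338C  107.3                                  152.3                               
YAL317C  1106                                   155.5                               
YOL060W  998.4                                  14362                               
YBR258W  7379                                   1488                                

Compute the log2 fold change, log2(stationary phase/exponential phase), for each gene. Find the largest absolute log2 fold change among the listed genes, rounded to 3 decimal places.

log2(22.93/183.3) = -2.999  (YMR167W)
log2(152.3/107.3) = 0.505  (YFL338C)
log2(155.5/1106) = -2.830  (YAL317C)
log2(14362/998.4) = 3.846  (YOL060W)
log2(1488/7379) = -2.310  (YBR258W)
The largest magnitude belongs to YOL060W.

3.846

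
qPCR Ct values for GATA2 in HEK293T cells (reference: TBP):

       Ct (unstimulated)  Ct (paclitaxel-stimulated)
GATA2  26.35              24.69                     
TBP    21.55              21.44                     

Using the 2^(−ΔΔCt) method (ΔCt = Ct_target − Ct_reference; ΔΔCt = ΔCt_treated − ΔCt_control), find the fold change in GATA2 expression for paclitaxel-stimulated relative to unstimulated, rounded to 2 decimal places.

2.93

ΔCt(unstimulated) = 26.350 − 21.550 = 4.800
ΔCt(paclitaxel-stimulated) = 24.690 − 21.440 = 3.250
ΔΔCt = 3.250 − 4.800 = -1.550
Fold change = 2^(−(-1.550)) = 2^1.550 = 2.928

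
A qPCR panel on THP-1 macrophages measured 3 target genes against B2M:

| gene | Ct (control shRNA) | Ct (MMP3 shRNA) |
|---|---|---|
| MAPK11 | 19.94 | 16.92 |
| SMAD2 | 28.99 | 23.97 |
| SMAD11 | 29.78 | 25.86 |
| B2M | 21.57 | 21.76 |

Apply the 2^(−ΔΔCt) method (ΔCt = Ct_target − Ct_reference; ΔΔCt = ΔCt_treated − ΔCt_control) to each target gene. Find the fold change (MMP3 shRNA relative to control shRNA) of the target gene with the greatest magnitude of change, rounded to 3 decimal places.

37.014

MAPK11: ΔΔCt = (16.92−21.76) − (19.94−21.57) = -4.84 − (-1.63) = -3.21; fold change = 2^3.21 = 9.254
SMAD2: ΔΔCt = (23.97−21.76) − (28.99−21.57) = 2.21 − 7.42 = -5.21; fold change = 2^5.21 = 37.014
SMAD11: ΔΔCt = (25.86−21.76) − (29.78−21.57) = 4.10 − 8.21 = -4.11; fold change = 2^4.11 = 17.268
SMAD2 has the largest |ΔΔCt| = 5.21.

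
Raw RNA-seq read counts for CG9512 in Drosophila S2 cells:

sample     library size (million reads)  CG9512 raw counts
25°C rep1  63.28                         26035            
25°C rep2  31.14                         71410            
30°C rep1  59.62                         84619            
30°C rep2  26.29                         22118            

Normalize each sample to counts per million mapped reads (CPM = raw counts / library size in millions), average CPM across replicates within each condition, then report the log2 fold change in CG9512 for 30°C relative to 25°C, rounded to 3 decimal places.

CPM(25°C rep1) = 26035 / 63.28 = 411.4254
CPM(25°C rep2) = 71410 / 31.14 = 2293.1920
CPM(30°C rep1) = 84619 / 59.62 = 1419.3056
CPM(30°C rep2) = 22118 / 26.29 = 841.3085
mean CPM(25°C) = 1352.3087; mean CPM(30°C) = 1130.3070
Fold change = 1130.3070 / 1352.3087 = 0.83584
log2(0.83584) = -0.2587

-0.259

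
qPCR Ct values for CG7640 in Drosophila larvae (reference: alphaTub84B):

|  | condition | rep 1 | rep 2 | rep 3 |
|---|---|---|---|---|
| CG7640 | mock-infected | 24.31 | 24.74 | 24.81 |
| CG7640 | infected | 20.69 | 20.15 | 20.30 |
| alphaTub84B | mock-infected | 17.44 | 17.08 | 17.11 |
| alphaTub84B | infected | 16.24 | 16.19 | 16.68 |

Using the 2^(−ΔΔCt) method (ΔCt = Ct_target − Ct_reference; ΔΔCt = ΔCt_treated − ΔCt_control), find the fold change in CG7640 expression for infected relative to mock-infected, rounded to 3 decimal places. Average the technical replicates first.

Mean Ct: CG7640 mock-infected 24.620; CG7640 infected 20.380; alphaTub84B mock-infected 17.210; alphaTub84B infected 16.370
ΔCt(mock-infected) = 24.620 − 17.210 = 7.410
ΔCt(infected) = 20.380 − 16.370 = 4.010
ΔΔCt = 4.010 − 7.410 = -3.400
Fold change = 2^(−(-3.400)) = 2^3.400 = 10.5561

10.556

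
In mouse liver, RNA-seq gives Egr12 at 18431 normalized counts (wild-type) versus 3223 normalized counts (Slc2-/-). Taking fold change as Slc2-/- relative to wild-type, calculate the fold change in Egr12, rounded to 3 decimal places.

0.175

Fold change = 3223 / 18431 = 0.1749
Egr12 is downregulated.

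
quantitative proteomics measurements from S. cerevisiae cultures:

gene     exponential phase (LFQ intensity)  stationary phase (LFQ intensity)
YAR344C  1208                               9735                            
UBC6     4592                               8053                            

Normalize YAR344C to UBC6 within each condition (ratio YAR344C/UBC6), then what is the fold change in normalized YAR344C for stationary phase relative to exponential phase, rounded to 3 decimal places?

4.595

YAR344C/UBC6 (exponential phase) = 1208 / 4592 = 0.26307
YAR344C/UBC6 (stationary phase) = 9735 / 8053 = 1.2089
Fold change = 1.2089 / 0.26307 = 4.5953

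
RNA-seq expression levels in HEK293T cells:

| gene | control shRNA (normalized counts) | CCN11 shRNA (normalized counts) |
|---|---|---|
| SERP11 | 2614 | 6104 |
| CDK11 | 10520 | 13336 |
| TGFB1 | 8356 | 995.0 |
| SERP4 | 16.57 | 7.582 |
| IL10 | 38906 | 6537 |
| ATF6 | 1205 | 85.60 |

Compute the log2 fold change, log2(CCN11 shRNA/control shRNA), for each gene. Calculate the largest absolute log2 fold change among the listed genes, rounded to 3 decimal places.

3.815

log2(6104/2614) = 1.223  (SERP11)
log2(13336/10520) = 0.342  (CDK11)
log2(995.0/8356) = -3.070  (TGFB1)
log2(7.582/16.57) = -1.128  (SERP4)
log2(6537/38906) = -2.573  (IL10)
log2(85.60/1205) = -3.815  (ATF6)
The largest magnitude belongs to ATF6.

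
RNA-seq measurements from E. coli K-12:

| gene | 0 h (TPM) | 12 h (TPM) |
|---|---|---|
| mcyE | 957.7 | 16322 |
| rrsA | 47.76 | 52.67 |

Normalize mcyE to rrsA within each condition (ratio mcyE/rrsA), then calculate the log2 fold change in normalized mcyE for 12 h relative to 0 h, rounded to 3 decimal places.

3.950

mcyE/rrsA (0 h) = 957.7 / 47.76 = 20.052
mcyE/rrsA (12 h) = 16322 / 52.67 = 309.89
Fold change = 309.89 / 20.052 = 15.4541
log2(15.4541) = 3.9499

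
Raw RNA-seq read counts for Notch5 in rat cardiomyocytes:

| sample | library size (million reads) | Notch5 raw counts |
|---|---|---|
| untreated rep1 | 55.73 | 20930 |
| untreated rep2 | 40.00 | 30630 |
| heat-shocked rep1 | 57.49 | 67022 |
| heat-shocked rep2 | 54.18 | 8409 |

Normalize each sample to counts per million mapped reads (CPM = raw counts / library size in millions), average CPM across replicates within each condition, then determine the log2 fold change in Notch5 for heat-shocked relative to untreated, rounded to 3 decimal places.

CPM(untreated rep1) = 20930 / 55.73 = 375.5607
CPM(untreated rep2) = 30630 / 40.00 = 765.7500
CPM(heat-shocked rep1) = 67022 / 57.49 = 1165.8027
CPM(heat-shocked rep2) = 8409 / 54.18 = 155.2049
mean CPM(untreated) = 570.6554; mean CPM(heat-shocked) = 660.5038
Fold change = 660.5038 / 570.6554 = 1.15745
log2(1.15745) = 0.2109

0.211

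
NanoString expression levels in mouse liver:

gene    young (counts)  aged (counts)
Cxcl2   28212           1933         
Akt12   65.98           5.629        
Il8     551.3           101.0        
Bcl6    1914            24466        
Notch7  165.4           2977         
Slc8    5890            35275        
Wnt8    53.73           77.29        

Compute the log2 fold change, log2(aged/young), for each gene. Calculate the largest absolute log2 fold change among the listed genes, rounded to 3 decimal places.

4.170

log2(1933/28212) = -3.867  (Cxcl2)
log2(5.629/65.98) = -3.551  (Akt12)
log2(101.0/551.3) = -2.448  (Il8)
log2(24466/1914) = 3.676  (Bcl6)
log2(2977/165.4) = 4.170  (Notch7)
log2(35275/5890) = 2.582  (Slc8)
log2(77.29/53.73) = 0.525  (Wnt8)
The largest magnitude belongs to Notch7.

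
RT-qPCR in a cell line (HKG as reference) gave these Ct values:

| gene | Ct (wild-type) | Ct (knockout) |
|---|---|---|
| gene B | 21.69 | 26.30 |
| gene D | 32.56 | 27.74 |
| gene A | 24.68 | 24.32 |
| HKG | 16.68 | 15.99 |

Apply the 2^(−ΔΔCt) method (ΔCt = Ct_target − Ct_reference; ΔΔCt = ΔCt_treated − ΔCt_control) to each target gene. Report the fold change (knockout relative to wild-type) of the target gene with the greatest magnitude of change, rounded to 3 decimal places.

0.025

gene B: ΔΔCt = (26.30−15.99) − (21.69−16.68) = 10.31 − 5.01 = 5.30; fold change = 2^-5.30 = 0.025
gene D: ΔΔCt = (27.74−15.99) − (32.56−16.68) = 11.75 − 15.88 = -4.13; fold change = 2^4.13 = 17.509
gene A: ΔΔCt = (24.32−15.99) − (24.68−16.68) = 8.33 − 8.00 = 0.33; fold change = 2^-0.33 = 0.796
gene B has the largest |ΔΔCt| = 5.30.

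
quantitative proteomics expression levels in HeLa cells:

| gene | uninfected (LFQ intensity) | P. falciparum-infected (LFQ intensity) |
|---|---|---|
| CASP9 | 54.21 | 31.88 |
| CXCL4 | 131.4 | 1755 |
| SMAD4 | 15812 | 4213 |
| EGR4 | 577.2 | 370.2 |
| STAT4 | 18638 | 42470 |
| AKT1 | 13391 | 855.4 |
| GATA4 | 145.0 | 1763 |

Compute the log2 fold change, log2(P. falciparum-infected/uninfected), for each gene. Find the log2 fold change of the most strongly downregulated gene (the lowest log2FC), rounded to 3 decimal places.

log2(31.88/54.21) = -0.766  (CASP9)
log2(1755/131.4) = 3.739  (CXCL4)
log2(4213/15812) = -1.908  (SMAD4)
log2(370.2/577.2) = -0.641  (EGR4)
log2(42470/18638) = 1.188  (STAT4)
log2(855.4/13391) = -3.969  (AKT1)
log2(1763/145.0) = 3.604  (GATA4)
AKT1 is most strongly downregulated.

-3.969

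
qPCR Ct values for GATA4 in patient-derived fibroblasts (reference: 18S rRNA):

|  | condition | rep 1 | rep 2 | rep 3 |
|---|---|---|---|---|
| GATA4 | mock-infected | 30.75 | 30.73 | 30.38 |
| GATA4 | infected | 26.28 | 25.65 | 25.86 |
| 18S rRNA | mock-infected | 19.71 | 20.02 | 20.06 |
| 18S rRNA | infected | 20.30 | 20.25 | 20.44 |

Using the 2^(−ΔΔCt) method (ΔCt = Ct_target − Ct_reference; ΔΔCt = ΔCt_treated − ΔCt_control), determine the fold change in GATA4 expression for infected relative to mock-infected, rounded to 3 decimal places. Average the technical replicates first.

34.060

Mean Ct: GATA4 mock-infected 30.620; GATA4 infected 25.930; 18S rRNA mock-infected 19.930; 18S rRNA infected 20.330
ΔCt(mock-infected) = 30.620 − 19.930 = 10.690
ΔCt(infected) = 25.930 − 20.330 = 5.600
ΔΔCt = 5.600 − 10.690 = -5.090
Fold change = 2^(−(-5.090)) = 2^5.090 = 34.0598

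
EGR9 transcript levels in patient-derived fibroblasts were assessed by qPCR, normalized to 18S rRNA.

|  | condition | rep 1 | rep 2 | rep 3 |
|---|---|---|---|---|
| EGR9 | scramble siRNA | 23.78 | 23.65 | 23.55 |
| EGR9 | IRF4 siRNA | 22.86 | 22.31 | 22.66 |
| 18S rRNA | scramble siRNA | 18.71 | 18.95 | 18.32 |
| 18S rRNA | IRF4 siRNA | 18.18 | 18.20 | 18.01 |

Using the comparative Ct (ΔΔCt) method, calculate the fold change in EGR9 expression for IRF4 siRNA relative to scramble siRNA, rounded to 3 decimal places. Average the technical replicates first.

Mean Ct: EGR9 scramble siRNA 23.660; EGR9 IRF4 siRNA 22.610; 18S rRNA scramble siRNA 18.660; 18S rRNA IRF4 siRNA 18.130
ΔCt(scramble siRNA) = 23.660 − 18.660 = 5.000
ΔCt(IRF4 siRNA) = 22.610 − 18.130 = 4.480
ΔΔCt = 4.480 − 5.000 = -0.520
Fold change = 2^(−(-0.520)) = 2^0.520 = 1.4340

1.434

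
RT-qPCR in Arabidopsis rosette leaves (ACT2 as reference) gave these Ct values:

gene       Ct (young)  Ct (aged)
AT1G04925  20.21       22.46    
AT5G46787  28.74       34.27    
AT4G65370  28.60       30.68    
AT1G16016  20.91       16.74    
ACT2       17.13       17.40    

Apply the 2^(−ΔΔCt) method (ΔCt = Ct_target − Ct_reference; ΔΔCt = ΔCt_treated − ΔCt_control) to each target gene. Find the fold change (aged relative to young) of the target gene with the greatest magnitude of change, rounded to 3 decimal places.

0.026

AT1G04925: ΔΔCt = (22.46−17.40) − (20.21−17.13) = 5.06 − 3.08 = 1.98; fold change = 2^-1.98 = 0.253
AT5G46787: ΔΔCt = (34.27−17.40) − (28.74−17.13) = 16.87 − 11.61 = 5.26; fold change = 2^-5.26 = 0.026
AT4G65370: ΔΔCt = (30.68−17.40) − (28.60−17.13) = 13.28 − 11.47 = 1.81; fold change = 2^-1.81 = 0.285
AT1G16016: ΔΔCt = (16.74−17.40) − (20.91−17.13) = -0.66 − 3.78 = -4.44; fold change = 2^4.44 = 21.706
AT5G46787 has the largest |ΔΔCt| = 5.26.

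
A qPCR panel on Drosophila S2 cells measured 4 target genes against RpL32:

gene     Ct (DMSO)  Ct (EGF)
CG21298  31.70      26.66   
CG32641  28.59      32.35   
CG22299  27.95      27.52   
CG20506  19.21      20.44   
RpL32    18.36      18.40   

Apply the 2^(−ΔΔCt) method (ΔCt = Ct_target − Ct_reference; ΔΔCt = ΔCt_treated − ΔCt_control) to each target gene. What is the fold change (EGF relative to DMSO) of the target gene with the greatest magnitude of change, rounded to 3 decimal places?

CG21298: ΔΔCt = (26.66−18.40) − (31.70−18.36) = 8.26 − 13.34 = -5.08; fold change = 2^5.08 = 33.825
CG32641: ΔΔCt = (32.35−18.40) − (28.59−18.36) = 13.95 − 10.23 = 3.72; fold change = 2^-3.72 = 0.076
CG22299: ΔΔCt = (27.52−18.40) − (27.95−18.36) = 9.12 − 9.59 = -0.47; fold change = 2^0.47 = 1.385
CG20506: ΔΔCt = (20.44−18.40) − (19.21−18.36) = 2.04 − 0.85 = 1.19; fold change = 2^-1.19 = 0.438
CG21298 has the largest |ΔΔCt| = 5.08.

33.825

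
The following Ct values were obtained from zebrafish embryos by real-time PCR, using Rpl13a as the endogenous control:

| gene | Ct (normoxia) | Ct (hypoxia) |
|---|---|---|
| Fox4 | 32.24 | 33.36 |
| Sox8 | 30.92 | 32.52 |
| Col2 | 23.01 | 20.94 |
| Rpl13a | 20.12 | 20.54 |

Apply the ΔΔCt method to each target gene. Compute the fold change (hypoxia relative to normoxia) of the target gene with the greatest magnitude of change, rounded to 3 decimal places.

5.618

Fox4: ΔΔCt = (33.36−20.54) − (32.24−20.12) = 12.82 − 12.12 = 0.70; fold change = 2^-0.70 = 0.616
Sox8: ΔΔCt = (32.52−20.54) − (30.92−20.12) = 11.98 − 10.80 = 1.18; fold change = 2^-1.18 = 0.441
Col2: ΔΔCt = (20.94−20.54) − (23.01−20.12) = 0.40 − 2.89 = -2.49; fold change = 2^2.49 = 5.618
Col2 has the largest |ΔΔCt| = 2.49.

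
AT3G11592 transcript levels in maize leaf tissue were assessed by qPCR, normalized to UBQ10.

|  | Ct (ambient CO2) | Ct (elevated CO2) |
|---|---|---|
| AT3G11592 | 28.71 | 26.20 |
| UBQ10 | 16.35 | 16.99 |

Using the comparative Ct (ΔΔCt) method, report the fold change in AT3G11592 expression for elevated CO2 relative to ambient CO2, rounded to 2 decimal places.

8.88

ΔCt(ambient CO2) = 28.710 − 16.350 = 12.360
ΔCt(elevated CO2) = 26.200 − 16.990 = 9.210
ΔΔCt = 9.210 − 12.360 = -3.150
Fold change = 2^(−(-3.150)) = 2^3.150 = 8.877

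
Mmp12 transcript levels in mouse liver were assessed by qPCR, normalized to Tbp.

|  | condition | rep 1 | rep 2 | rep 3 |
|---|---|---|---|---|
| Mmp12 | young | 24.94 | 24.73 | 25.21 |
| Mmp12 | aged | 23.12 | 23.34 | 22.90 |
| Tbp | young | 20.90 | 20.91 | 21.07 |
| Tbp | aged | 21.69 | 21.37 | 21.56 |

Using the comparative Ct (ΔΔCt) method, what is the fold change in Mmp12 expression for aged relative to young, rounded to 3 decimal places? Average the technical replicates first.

Mean Ct: Mmp12 young 24.960; Mmp12 aged 23.120; Tbp young 20.960; Tbp aged 21.540
ΔCt(young) = 24.960 − 20.960 = 4.000
ΔCt(aged) = 23.120 − 21.540 = 1.580
ΔΔCt = 1.580 − 4.000 = -2.420
Fold change = 2^(−(-2.420)) = 2^2.420 = 5.3517

5.352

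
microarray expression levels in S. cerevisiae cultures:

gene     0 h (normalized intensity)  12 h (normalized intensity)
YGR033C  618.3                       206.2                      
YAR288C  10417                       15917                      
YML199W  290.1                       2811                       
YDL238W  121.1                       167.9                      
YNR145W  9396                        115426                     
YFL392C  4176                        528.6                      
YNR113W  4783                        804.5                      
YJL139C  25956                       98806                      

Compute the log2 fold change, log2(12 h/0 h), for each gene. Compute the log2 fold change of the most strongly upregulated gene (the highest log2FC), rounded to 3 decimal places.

log2(206.2/618.3) = -1.584  (YGR033C)
log2(15917/10417) = 0.612  (YAR288C)
log2(2811/290.1) = 3.276  (YML199W)
log2(167.9/121.1) = 0.471  (YDL238W)
log2(115426/9396) = 3.619  (YNR145W)
log2(528.6/4176) = -2.982  (YFL392C)
log2(804.5/4783) = -2.572  (YNR113W)
log2(98806/25956) = 1.929  (YJL139C)
YNR145W is most strongly upregulated.

3.619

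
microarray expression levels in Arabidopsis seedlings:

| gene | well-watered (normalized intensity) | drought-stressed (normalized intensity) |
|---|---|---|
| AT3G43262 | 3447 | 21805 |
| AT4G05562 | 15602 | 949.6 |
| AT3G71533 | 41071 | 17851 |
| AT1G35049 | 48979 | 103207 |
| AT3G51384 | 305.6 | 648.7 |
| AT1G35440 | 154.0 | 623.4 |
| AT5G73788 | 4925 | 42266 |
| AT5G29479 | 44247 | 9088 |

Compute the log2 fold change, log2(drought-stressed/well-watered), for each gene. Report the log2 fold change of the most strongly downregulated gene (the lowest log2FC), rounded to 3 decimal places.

-4.038

log2(21805/3447) = 2.661  (AT3G43262)
log2(949.6/15602) = -4.038  (AT4G05562)
log2(17851/41071) = -1.202  (AT3G71533)
log2(103207/48979) = 1.075  (AT1G35049)
log2(648.7/305.6) = 1.086  (AT3G51384)
log2(623.4/154.0) = 2.017  (AT1G35440)
log2(42266/4925) = 3.101  (AT5G73788)
log2(9088/44247) = -2.284  (AT5G29479)
AT4G05562 is most strongly downregulated.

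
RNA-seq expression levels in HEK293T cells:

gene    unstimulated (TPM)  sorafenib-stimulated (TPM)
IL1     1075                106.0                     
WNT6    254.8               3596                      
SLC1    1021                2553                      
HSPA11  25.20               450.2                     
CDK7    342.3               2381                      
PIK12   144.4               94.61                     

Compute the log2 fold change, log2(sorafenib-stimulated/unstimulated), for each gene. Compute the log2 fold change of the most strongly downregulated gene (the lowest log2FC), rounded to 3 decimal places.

-3.342

log2(106.0/1075) = -3.342  (IL1)
log2(3596/254.8) = 3.819  (WNT6)
log2(2553/1021) = 1.322  (SLC1)
log2(450.2/25.20) = 4.159  (HSPA11)
log2(2381/342.3) = 2.798  (CDK7)
log2(94.61/144.4) = -0.610  (PIK12)
IL1 is most strongly downregulated.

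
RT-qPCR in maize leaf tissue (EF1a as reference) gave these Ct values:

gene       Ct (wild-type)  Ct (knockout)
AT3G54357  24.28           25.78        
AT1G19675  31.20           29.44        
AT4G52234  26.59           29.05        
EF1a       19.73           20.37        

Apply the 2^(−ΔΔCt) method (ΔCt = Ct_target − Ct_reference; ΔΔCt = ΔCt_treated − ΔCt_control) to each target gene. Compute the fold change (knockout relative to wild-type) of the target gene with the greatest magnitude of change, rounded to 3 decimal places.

5.278

AT3G54357: ΔΔCt = (25.78−20.37) − (24.28−19.73) = 5.41 − 4.55 = 0.86; fold change = 2^-0.86 = 0.551
AT1G19675: ΔΔCt = (29.44−20.37) − (31.20−19.73) = 9.07 − 11.47 = -2.40; fold change = 2^2.40 = 5.278
AT4G52234: ΔΔCt = (29.05−20.37) − (26.59−19.73) = 8.68 − 6.86 = 1.82; fold change = 2^-1.82 = 0.283
AT1G19675 has the largest |ΔΔCt| = 2.40.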